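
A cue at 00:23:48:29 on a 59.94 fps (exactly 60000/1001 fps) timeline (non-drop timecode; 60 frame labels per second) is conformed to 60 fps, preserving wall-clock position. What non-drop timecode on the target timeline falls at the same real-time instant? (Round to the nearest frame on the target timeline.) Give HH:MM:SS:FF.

Source frame index: (0×3600 + 23×60 + 48) × 60 + 29 = 85709.
Real time: 85709 / (60000/1001) = 85794709/60000 s.
Target frame: (85794709/60000) × (60) = 85794709/1000 ≈ 85794.709 → 85795.
At 60 labels/s: frame 85795 → 00:23:49:55.

00:23:49:55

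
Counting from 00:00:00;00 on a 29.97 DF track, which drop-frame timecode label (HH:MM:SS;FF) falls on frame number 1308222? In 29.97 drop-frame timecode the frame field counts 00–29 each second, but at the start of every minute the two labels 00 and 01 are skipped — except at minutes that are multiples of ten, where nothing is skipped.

12:07:31;02

Ten DF minutes hold 17982 frames, so frame 1308222 lies in block 72 (frames 1294704–1312685) with 13518 frames into that block.
The block's first minute is 1800 frames and the rest 1798 each; 13518 frames reaches minute 7, so 72 × 18 + 7 × 2 = 1310 labels have been skipped so far.
Adding those back, label number 1308222 + 1310 = 1309532 at 30 labels/s is 43651 s + 2 f = 12 h 7 min 31 s frame 2, i.e. 12:07:31;02.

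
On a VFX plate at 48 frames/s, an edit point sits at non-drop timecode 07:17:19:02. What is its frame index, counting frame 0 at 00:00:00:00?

Total seconds to the label: (7 × 3600 + 17 × 60 + 19) = 26239.
Frame index = 26239 × 48 + 2 = 1259474.

1259474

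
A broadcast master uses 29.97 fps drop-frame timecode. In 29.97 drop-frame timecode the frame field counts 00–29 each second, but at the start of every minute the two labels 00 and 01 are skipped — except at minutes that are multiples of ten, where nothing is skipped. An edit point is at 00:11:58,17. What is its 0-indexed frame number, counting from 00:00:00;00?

21537

Complete 10-minute blocks: 1, each 17982 frames → 17982.
Remaining 1 whole minute in the current block: 1800 + 0 × 1798 = 1800 frames.
Within the current minute: 58 × 30 + 17 − 2 = 1755 (labels ;00/;01 skipped at this minute). Total = 17982 + 1800 + 1755 = 21537.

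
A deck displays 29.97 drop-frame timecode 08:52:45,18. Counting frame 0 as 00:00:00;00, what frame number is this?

As if non-drop at 30 labels/s: (8 × 3600 + 52 × 60 + 45) × 30 + 18 = 958968.
Minute boundaries passed: 532; those not divisible by 10: 532 − 53 = 479; dropped labels = 2 × 479 = 958.
Actual frame index = 958968 − 958 = 958010.

958010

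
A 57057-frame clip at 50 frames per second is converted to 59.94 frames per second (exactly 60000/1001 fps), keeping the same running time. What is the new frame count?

68400 frames

Target frames = source frames × (target rate / source rate) = 57057 × (60000/1001)/(50) = 57057 × 1200/1001 = 68400.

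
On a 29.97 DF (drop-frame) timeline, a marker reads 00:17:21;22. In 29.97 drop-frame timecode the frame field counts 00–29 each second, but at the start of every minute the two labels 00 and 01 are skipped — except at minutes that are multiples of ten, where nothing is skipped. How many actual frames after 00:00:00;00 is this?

As if non-drop at 30 labels/s: (0 × 3600 + 17 × 60 + 21) × 30 + 22 = 31252.
Minute boundaries passed: 17; those not divisible by 10: 17 − 1 = 16; dropped labels = 2 × 16 = 32.
Actual frame index = 31252 − 32 = 31220.

31220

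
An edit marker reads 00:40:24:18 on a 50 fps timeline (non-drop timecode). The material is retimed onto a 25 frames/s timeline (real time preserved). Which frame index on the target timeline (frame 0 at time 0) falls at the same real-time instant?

Source frame index: (0×3600 + 40×60 + 24) × 50 + 18 = 121218.
Real time: 121218 / (50) = 60609/25 s.
Target frame: (60609/25) × (25) = 60609.

frame 60609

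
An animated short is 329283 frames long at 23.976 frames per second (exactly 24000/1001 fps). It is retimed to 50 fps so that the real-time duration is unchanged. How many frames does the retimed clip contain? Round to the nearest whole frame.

686692 frames

Frames at target rate = 329283 × (50) / (24000/1001) = 109870761/160 ≈ 686692.256.
Nearest whole frame: 686692.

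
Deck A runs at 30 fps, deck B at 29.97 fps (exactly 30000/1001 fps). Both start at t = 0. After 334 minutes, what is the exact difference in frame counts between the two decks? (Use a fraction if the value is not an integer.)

601200/1001 frames

334 min = 20040 s.
A emits 30 × 20040 = 601200 frames; B emits 30000/1001 × 20040 = 601200000/1001.
Difference = 601200/1001 frames (≈ 600.5994); B is behind A.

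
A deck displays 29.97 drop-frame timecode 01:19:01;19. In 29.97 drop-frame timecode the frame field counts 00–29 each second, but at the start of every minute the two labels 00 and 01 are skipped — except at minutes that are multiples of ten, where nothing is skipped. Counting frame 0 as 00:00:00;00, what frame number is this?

142105

As if non-drop at 30 labels/s: (1 × 3600 + 19 × 60 + 1) × 30 + 19 = 142249.
Minute boundaries passed: 79; those not divisible by 10: 79 − 7 = 72; dropped labels = 2 × 72 = 144.
Actual frame index = 142249 − 144 = 142105.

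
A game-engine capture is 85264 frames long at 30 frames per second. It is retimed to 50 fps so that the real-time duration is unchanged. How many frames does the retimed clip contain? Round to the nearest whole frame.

142107 frames

Frames at target rate = 85264 × (50) / (30) = 426320/3 ≈ 142106.667.
Nearest whole frame: 142107.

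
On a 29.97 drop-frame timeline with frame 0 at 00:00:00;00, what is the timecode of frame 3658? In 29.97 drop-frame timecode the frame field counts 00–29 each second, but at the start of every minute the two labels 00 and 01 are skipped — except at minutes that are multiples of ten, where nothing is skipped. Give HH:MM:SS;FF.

00:02:02;02

Ten DF minutes hold 17982 frames, so frame 3658 lies in block 0 (frames 0–17981) with 3658 frames into that block.
The block's first minute is 1800 frames and the rest 1798 each; 3658 frames reaches minute 2, so 0 × 18 + 2 × 2 = 4 labels have been skipped so far.
Adding those back, label number 3658 + 4 = 3662 at 30 labels/s is 122 s + 2 f = 0 h 2 min 2 s frame 2, i.e. 00:02:02;02.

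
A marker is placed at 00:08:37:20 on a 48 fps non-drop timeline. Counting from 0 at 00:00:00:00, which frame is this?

Total seconds to the label: (0 × 3600 + 8 × 60 + 37) = 517.
Frame index = 517 × 48 + 20 = 24836.

24836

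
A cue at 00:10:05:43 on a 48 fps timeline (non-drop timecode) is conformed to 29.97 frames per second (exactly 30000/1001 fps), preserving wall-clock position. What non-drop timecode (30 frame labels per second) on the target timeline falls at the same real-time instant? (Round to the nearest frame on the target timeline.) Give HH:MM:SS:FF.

Source frame index: (0×3600 + 10×60 + 5) × 48 + 43 = 29083.
Real time: 29083 / (48) = 29083/48 s.
Target frame: (29083/48) × (30000/1001) = 18176875/1001 ≈ 18158.716 → 18159.
At 30 labels/s: frame 18159 → 00:10:05:09.

00:10:05:09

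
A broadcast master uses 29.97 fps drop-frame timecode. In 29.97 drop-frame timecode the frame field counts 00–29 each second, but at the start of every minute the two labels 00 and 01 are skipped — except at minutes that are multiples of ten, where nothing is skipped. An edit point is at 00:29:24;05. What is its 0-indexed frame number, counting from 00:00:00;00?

52871

As if non-drop at 30 labels/s: (0 × 3600 + 29 × 60 + 24) × 30 + 5 = 52925.
Minute boundaries passed: 29; those not divisible by 10: 29 − 2 = 27; dropped labels = 2 × 27 = 54.
Actual frame index = 52925 − 54 = 52871.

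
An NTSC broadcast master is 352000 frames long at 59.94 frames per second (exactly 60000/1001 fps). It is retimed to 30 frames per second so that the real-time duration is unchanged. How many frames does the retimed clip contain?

176176 frames

Target frames = source frames × (target rate / source rate) = 352000 × (30)/(60000/1001) = 352000 × 1001/2000 = 176176.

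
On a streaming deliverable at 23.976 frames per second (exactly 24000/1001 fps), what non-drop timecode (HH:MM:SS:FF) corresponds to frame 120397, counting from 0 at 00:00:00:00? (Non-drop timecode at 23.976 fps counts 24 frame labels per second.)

01:23:36:13

120397 ÷ 24 = 5016 full seconds, remainder 13 frames.
5016 s = 1 h 23 min 36 s.
Timecode: 01:23:36:13.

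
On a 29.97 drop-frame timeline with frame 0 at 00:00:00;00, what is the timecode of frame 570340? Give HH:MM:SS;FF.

05:17:10;12

Each 10-minute DF block holds 10 × 60 × 30 − 9 × 2 = 17982 frames. 570340 ÷ 17982 → 31 full blocks, remainder 12898.
Within the partial block the first minute is 1800 frames and each further minute 1798, so 7 further minute boundaries passed. Total skipped labels = 18 × 31 + 2 × 7 = 572.
Non-drop label index = 570340 + 572 = 570912; at 30 labels/s that is 05:17:10:12, i.e. DF 05:17:10;12.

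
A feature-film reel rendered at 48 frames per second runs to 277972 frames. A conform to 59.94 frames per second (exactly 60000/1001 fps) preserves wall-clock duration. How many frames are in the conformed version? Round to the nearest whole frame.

Frames at target rate = 277972 × (60000/1001) / (48) = 347465000/1001 ≈ 347117.882.
Nearest whole frame: 347118.

347118 frames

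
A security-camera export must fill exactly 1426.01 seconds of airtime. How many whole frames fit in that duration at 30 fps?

42780 frames

Frames = 1426.01 × 30 = 427803/10 ≈ 42780.3000.
Complete frames: 42780.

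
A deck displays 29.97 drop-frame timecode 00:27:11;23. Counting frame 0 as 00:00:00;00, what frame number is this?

48903

As if non-drop at 30 labels/s: (0 × 3600 + 27 × 60 + 11) × 30 + 23 = 48953.
Minute boundaries passed: 27; those not divisible by 10: 27 − 2 = 25; dropped labels = 2 × 25 = 50.
Actual frame index = 48953 − 50 = 48903.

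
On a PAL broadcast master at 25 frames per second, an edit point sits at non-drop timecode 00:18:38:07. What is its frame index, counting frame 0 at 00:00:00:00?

frame 27957

Total seconds to the label: (0 × 3600 + 18 × 60 + 38) = 1118.
Frame index = 1118 × 25 + 7 = 27957.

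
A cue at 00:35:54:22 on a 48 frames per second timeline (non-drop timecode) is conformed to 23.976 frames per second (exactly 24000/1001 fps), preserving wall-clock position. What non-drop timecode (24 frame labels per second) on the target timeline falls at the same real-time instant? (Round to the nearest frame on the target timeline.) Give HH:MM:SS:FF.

Source frame index: (0×3600 + 35×60 + 54) × 48 + 22 = 103414.
Real time: 103414 / (48) = 51707/24 s.
Target frame: (51707/24) × (24000/1001) = 51707000/1001 ≈ 51655.345 → 51655.
At 24 labels/s: frame 51655 → 00:35:52:07.

00:35:52:07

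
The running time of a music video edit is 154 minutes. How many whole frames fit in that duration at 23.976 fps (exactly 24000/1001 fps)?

154 min = 9240 s.
Frames = 9240 × 24000/1001 = 2880000/13 ≈ 221538.4615.
Complete frames: 221538.

221538 frames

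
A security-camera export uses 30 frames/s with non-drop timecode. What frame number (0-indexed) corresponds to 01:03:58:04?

Total seconds to the label: (1 × 3600 + 3 × 60 + 58) = 3838.
Frame index = 3838 × 30 + 4 = 115144.

frame 115144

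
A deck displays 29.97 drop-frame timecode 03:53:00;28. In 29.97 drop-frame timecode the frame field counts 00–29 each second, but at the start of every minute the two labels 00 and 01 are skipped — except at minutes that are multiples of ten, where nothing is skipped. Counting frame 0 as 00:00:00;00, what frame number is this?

Complete 10-minute blocks: 23, each 17982 frames → 413586.
Remaining 3 whole minutes in the current block: 1800 + 2 × 1798 = 5396 frames.
Within the current minute: 0 × 30 + 28 − 2 = 26 (labels ;00/;01 skipped at this minute). Total = 413586 + 5396 + 26 = 419008.

419008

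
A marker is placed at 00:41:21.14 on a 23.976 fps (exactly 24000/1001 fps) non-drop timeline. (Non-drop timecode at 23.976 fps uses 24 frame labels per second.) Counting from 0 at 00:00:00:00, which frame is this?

frame 59558

Total seconds to the label: (0 × 3600 + 41 × 60 + 21) = 2481.
Frame index = 2481 × 24 + 14 = 59558.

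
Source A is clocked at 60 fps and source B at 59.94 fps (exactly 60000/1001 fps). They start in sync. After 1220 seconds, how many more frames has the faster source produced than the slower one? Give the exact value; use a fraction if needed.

73200/1001 frames

A emits 60 × 1220 = 73200 frames; B emits 60000/1001 × 1220 = 73200000/1001.
Difference = 73200/1001 frames (≈ 73.1269); B is behind A.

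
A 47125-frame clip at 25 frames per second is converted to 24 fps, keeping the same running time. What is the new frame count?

45240 frames

Target frames = source frames × (target rate / source rate) = 47125 × (24)/(25) = 47125 × 24/25 = 45240.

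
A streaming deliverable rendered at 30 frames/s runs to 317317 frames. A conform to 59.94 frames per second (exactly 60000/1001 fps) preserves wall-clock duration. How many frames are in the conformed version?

Target frames = source frames × (target rate / source rate) = 317317 × (60000/1001)/(30) = 317317 × 2000/1001 = 634000.

634000 frames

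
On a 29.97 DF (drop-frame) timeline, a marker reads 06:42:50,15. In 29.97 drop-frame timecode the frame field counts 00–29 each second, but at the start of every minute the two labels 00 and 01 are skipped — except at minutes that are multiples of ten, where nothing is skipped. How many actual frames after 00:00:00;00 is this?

724391

Complete 10-minute blocks: 40, each 17982 frames → 719280.
Remaining 2 whole minutes in the current block: 1800 + 1 × 1798 = 3598 frames.
Within the current minute: 50 × 30 + 15 − 2 = 1513 (labels ;00/;01 skipped at this minute). Total = 719280 + 3598 + 1513 = 724391.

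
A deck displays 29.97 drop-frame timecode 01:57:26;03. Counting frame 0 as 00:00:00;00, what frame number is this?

Complete 10-minute blocks: 11, each 17982 frames → 197802.
Remaining 7 whole minutes in the current block: 1800 + 6 × 1798 = 12588 frames.
Within the current minute: 26 × 30 + 3 − 2 = 781 (labels ;00/;01 skipped at this minute). Total = 197802 + 12588 + 781 = 211171.

211171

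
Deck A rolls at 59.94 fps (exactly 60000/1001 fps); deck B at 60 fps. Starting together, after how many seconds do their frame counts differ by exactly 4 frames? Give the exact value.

The gap grows by |60 − 60000/1001| = 60/1001 frames per second.
Time for a 4-frame gap: 4 ÷ (60/1001) = 1001/15 s.

1001/15 seconds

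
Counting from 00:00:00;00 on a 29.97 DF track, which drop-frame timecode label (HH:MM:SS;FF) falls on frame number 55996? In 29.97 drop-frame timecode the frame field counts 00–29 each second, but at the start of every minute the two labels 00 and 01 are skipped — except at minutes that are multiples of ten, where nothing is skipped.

00:31:08;12

Each 10-minute DF block holds 10 × 60 × 30 − 9 × 2 = 17982 frames. 55996 ÷ 17982 → 3 full blocks, remainder 2050.
Within the partial block the first minute is 1800 frames and each further minute 1798, so 1 further minute boundary passed. Total skipped labels = 18 × 3 + 2 × 1 = 56.
Non-drop label index = 55996 + 56 = 56052; at 30 labels/s that is 00:31:08:12, i.e. DF 00:31:08;12.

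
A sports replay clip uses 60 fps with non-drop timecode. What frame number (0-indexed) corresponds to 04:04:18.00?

879480

Total seconds to the label: (4 × 3600 + 4 × 60 + 18) = 14658.
Frame index = 14658 × 60 + 0 = 879480.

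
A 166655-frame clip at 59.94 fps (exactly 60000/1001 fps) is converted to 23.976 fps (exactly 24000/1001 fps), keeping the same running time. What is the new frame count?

Target frames = source frames × (target rate / source rate) = 166655 × (24000/1001)/(60000/1001) = 166655 × 2/5 = 66662.

66662 frames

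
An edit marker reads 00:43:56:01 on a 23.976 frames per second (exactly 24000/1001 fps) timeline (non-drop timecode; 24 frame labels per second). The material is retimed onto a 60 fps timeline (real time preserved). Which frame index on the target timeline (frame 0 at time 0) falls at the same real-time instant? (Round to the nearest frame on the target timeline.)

Source frame index: (0×3600 + 43×60 + 56) × 24 + 1 = 63265.
Real time: 63265 / (24000/1001) = 12665653/4800 s.
Target frame: (12665653/4800) × (60) = 12665653/80 ≈ 158320.663 → 158321.

frame 158321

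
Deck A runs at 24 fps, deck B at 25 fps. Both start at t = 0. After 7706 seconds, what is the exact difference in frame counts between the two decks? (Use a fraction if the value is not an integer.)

7706 frames

A emits 24 × 7706 = 184944 frames; B emits 25 × 7706 = 192650.
Difference = 7706 frames; B is ahead of A.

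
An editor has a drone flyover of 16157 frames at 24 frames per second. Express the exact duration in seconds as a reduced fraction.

Running time = 16157 ÷ (24) = 16157 × 1/24 = 16157/24 s.

16157/24 seconds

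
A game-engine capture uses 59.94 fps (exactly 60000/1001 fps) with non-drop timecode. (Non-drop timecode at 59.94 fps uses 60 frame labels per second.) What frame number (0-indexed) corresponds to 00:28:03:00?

100980

Total seconds to the label: (0 × 3600 + 28 × 60 + 3) = 1683.
Frame index = 1683 × 60 + 0 = 100980.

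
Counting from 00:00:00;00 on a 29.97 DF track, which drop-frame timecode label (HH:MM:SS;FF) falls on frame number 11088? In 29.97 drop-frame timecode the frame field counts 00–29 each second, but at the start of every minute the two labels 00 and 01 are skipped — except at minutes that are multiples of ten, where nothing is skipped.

Each 10-minute DF block holds 10 × 60 × 30 − 9 × 2 = 17982 frames. 11088 ÷ 17982 → 0 full blocks, remainder 11088.
Within the partial block the first minute is 1800 frames and each further minute 1798, so 6 further minute boundaries passed. Total skipped labels = 18 × 0 + 2 × 6 = 12.
Non-drop label index = 11088 + 12 = 11100; at 30 labels/s that is 00:06:10:00, i.e. DF 00:06:10;00.

00:06:10;00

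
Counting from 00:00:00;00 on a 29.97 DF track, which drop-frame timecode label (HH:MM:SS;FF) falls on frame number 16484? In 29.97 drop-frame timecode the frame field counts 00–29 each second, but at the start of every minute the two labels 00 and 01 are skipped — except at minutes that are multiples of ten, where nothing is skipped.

Each 10-minute DF block holds 10 × 60 × 30 − 9 × 2 = 17982 frames. 16484 ÷ 17982 → 0 full blocks, remainder 16484.
Within the partial block the first minute is 1800 frames and each further minute 1798, so 9 further minute boundaries passed. Total skipped labels = 18 × 0 + 2 × 9 = 18.
Non-drop label index = 16484 + 18 = 16502; at 30 labels/s that is 00:09:10:02, i.e. DF 00:09:10;02.

00:09:10;02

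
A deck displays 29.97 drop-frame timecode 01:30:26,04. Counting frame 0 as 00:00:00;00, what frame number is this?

162622

As if non-drop at 30 labels/s: (1 × 3600 + 30 × 60 + 26) × 30 + 4 = 162784.
Minute boundaries passed: 90; those not divisible by 10: 90 − 9 = 81; dropped labels = 2 × 81 = 162.
Actual frame index = 162784 − 162 = 162622.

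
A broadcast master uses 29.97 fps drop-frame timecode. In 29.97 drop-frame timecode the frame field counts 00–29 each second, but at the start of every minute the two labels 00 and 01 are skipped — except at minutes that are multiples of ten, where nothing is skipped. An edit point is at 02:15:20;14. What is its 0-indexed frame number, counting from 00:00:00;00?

243370

As if non-drop at 30 labels/s: (2 × 3600 + 15 × 60 + 20) × 30 + 14 = 243614.
Minute boundaries passed: 135; those not divisible by 10: 135 − 13 = 122; dropped labels = 2 × 122 = 244.
Actual frame index = 243614 − 244 = 243370.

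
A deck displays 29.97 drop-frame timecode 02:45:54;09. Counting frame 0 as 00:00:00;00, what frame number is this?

298331

As if non-drop at 30 labels/s: (2 × 3600 + 45 × 60 + 54) × 30 + 9 = 298629.
Minute boundaries passed: 165; those not divisible by 10: 165 − 16 = 149; dropped labels = 2 × 149 = 298.
Actual frame index = 298629 − 298 = 298331.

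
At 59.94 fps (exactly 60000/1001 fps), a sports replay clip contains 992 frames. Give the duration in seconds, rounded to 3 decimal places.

16.550 seconds

Running time = 992 × 1001/60000 = 31031/1875 s ≈ 16.550 s.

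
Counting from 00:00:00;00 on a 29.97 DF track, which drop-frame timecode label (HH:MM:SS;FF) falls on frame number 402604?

03:43:53;16

Ten DF minutes hold 17982 frames, so frame 402604 lies in block 22 (frames 395604–413585) with 7000 frames into that block.
The block's first minute is 1800 frames and the rest 1798 each; 7000 frames reaches minute 3, so 22 × 18 + 3 × 2 = 402 labels have been skipped so far.
Adding those back, label number 402604 + 402 = 403006 at 30 labels/s is 13433 s + 16 f = 3 h 43 min 53 s frame 16, i.e. 03:43:53;16.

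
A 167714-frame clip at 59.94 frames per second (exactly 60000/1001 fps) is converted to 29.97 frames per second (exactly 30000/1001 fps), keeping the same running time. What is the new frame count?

83857 frames

Target frames = source frames × (target rate / source rate) = 167714 × (30000/1001)/(60000/1001) = 167714 × 1/2 = 83857.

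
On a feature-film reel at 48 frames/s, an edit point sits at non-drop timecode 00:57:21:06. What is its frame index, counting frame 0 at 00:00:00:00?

frame 165174

Total seconds to the label: (0 × 3600 + 57 × 60 + 21) = 3441.
Frame index = 3441 × 48 + 6 = 165174.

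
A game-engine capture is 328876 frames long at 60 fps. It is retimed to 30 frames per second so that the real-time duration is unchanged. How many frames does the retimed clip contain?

Target frames = source frames × (target rate / source rate) = 328876 × (30)/(60) = 328876 × 1/2 = 164438.

164438 frames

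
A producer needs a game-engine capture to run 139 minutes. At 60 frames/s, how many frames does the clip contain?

500400 frames

139 min = 8340 s.
Frames = 8340 × 60 = 500400.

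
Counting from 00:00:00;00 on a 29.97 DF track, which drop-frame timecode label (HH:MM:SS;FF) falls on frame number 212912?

01:58:24;06

Ten DF minutes hold 17982 frames, so frame 212912 lies in block 11 (frames 197802–215783) with 15110 frames into that block.
The block's first minute is 1800 frames and the rest 1798 each; 15110 frames reaches minute 8, so 11 × 18 + 8 × 2 = 214 labels have been skipped so far.
Adding those back, label number 212912 + 214 = 213126 at 30 labels/s is 7104 s + 6 f = 1 h 58 min 24 s frame 6, i.e. 01:58:24;06.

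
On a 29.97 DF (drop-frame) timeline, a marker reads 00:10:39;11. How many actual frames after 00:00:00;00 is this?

19163

Complete 10-minute blocks: 1, each 17982 frames → 17982.
Remaining 0 whole minutes in the current block: 0 frames.
Within the current minute: 39 × 30 + 11 = 1181. Total = 17982 + 0 + 1181 = 19163.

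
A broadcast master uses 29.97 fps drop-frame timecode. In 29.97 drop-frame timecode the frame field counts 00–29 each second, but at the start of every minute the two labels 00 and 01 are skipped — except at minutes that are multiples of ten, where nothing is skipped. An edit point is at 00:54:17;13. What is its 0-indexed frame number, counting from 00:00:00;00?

97625

As if non-drop at 30 labels/s: (0 × 3600 + 54 × 60 + 17) × 30 + 13 = 97723.
Minute boundaries passed: 54; those not divisible by 10: 54 − 5 = 49; dropped labels = 2 × 49 = 98.
Actual frame index = 97723 − 98 = 97625.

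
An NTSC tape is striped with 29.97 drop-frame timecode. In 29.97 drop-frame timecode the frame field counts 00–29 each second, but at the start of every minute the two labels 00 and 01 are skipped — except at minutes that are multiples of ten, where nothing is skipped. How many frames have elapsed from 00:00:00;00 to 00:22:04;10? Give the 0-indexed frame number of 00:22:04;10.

Complete 10-minute blocks: 2, each 17982 frames → 35964.
Remaining 2 whole minutes in the current block: 1800 + 1 × 1798 = 3598 frames.
Within the current minute: 4 × 30 + 10 − 2 = 128 (labels ;00/;01 skipped at this minute). Total = 35964 + 3598 + 128 = 39690.

39690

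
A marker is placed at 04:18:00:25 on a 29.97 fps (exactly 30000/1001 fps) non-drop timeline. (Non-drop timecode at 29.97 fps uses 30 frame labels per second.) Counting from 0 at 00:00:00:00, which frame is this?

Total seconds to the label: (4 × 3600 + 18 × 60 + 0) = 15480.
Frame index = 15480 × 30 + 25 = 464425.

464425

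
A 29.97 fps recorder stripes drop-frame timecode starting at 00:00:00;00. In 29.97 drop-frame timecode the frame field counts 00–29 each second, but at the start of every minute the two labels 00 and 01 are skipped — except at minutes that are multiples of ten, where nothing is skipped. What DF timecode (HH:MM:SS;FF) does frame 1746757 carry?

Ten DF minutes hold 17982 frames, so frame 1746757 lies in block 97 (frames 1744254–1762235) with 2503 frames into that block.
The block's first minute is 1800 frames and the rest 1798 each; 2503 frames reaches minute 1, so 97 × 18 + 1 × 2 = 1748 labels have been skipped so far.
Adding those back, label number 1746757 + 1748 = 1748505 at 30 labels/s is 58283 s + 15 f = 16 h 11 min 23 s frame 15, i.e. 16:11:23;15.

16:11:23;15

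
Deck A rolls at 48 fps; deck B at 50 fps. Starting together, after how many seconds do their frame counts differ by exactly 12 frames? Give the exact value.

6 seconds

The gap grows by |50 − 48| = 2 frames per second.
Time for a 12-frame gap: 12 ÷ (2) = 6 s.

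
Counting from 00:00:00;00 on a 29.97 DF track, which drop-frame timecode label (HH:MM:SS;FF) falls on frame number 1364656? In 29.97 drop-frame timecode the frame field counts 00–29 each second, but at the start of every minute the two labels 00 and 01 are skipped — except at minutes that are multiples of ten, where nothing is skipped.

12:38:54;02

Each 10-minute DF block holds 10 × 60 × 30 − 9 × 2 = 17982 frames. 1364656 ÷ 17982 → 75 full blocks, remainder 16006.
Within the partial block the first minute is 1800 frames and each further minute 1798, so 8 further minute boundaries passed. Total skipped labels = 18 × 75 + 2 × 8 = 1366.
Non-drop label index = 1364656 + 1366 = 1366022; at 30 labels/s that is 12:38:54:02, i.e. DF 12:38:54;02.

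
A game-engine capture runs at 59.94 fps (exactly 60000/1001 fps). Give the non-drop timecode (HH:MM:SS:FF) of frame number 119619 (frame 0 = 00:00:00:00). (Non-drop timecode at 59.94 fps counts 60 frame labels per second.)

119619 ÷ 60 = 1993 full seconds, remainder 39 frames.
1993 s = 0 h 33 min 13 s.
Timecode: 00:33:13:39.

00:33:13:39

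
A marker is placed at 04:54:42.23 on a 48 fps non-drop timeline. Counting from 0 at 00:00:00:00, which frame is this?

Total seconds to the label: (4 × 3600 + 54 × 60 + 42) = 17682.
Frame index = 17682 × 48 + 23 = 848759.

848759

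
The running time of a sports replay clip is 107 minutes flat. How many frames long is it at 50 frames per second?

321000 frames

107 min = 6420 s.
Frames = 6420 × 50 = 321000.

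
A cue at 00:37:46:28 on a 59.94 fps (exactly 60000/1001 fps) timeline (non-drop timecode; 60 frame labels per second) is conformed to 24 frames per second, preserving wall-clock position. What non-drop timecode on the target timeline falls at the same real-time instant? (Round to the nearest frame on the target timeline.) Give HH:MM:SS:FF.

00:37:48:18

Source frame index: (0×3600 + 37×60 + 46) × 60 + 28 = 135988.
Real time: 135988 / (60000/1001) = 34030997/15000 s.
Target frame: (34030997/15000) × (24) = 34030997/625 ≈ 54449.595 → 54450.
At 24 labels/s: frame 54450 → 00:37:48:18.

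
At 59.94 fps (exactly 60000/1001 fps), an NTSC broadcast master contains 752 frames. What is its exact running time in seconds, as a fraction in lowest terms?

Running time = 752 ÷ (60000/1001) = 752 × 1001/60000 = 47047/3750 s.

47047/3750 seconds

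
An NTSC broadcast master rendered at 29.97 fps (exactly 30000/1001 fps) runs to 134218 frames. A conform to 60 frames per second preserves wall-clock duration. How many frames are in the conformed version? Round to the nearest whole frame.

268704 frames

Frames at target rate = 134218 × (60) / (30000/1001) = 67176109/250 ≈ 268704.436.
Nearest whole frame: 268704.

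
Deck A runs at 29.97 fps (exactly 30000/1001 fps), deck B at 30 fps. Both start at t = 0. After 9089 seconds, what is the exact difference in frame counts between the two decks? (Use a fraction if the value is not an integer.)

272670/1001 frames

A emits 30000/1001 × 9089 = 272670000/1001 frames; B emits 30 × 9089 = 272670.
Difference = 272670/1001 frames (≈ 272.3976); B is ahead of A.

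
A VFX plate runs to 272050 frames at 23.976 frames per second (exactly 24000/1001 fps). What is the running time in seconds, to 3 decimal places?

Running time = 272050 × 1001/24000 = 5446441/480 s ≈ 11346.752 s.

11346.752 seconds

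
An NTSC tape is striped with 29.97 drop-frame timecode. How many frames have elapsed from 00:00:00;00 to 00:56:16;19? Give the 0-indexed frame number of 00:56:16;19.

101197

As if non-drop at 30 labels/s: (0 × 3600 + 56 × 60 + 16) × 30 + 19 = 101299.
Minute boundaries passed: 56; those not divisible by 10: 56 − 5 = 51; dropped labels = 2 × 51 = 102.
Actual frame index = 101299 − 102 = 101197.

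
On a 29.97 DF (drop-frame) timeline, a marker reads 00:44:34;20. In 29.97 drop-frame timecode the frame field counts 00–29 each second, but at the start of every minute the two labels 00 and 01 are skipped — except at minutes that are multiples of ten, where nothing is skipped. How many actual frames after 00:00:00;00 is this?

80160

Complete 10-minute blocks: 4, each 17982 frames → 71928.
Remaining 4 whole minutes in the current block: 1800 + 3 × 1798 = 7194 frames.
Within the current minute: 34 × 30 + 20 − 2 = 1038 (labels ;00/;01 skipped at this minute). Total = 71928 + 7194 + 1038 = 80160.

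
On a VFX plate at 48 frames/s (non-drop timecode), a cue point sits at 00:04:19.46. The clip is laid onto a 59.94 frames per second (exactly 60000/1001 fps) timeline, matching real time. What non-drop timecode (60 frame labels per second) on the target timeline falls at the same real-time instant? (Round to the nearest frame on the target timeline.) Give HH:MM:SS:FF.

Source frame index: (0×3600 + 4×60 + 19) × 48 + 46 = 12478.
Real time: 12478 / (48) = 6239/24 s.
Target frame: (6239/24) × (60000/1001) = 15597500/1001 ≈ 15581.918 → 15582.
At 60 labels/s: frame 15582 → 00:04:19:42.

00:04:19:42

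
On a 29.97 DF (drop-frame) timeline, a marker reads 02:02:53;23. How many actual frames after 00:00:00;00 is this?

As if non-drop at 30 labels/s: (2 × 3600 + 2 × 60 + 53) × 30 + 23 = 221213.
Minute boundaries passed: 122; those not divisible by 10: 122 − 12 = 110; dropped labels = 2 × 110 = 220.
Actual frame index = 221213 − 220 = 220993.

220993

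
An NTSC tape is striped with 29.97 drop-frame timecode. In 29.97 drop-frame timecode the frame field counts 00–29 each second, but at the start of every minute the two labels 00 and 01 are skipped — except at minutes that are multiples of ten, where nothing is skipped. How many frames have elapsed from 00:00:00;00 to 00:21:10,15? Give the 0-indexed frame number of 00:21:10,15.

38077

Complete 10-minute blocks: 2, each 17982 frames → 35964.
Remaining 1 whole minute in the current block: 1800 + 0 × 1798 = 1800 frames.
Within the current minute: 10 × 30 + 15 − 2 = 313 (labels ;00/;01 skipped at this minute). Total = 35964 + 1800 + 313 = 38077.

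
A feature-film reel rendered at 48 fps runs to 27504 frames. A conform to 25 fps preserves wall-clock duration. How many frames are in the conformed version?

14325 frames

Target frames = source frames × (target rate / source rate) = 27504 × (25)/(48) = 27504 × 25/48 = 14325.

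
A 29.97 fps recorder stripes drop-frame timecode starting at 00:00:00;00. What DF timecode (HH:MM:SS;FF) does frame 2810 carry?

Ten DF minutes hold 17982 frames, so frame 2810 lies in block 0 (frames 0–17981) with 2810 frames into that block.
The block's first minute is 1800 frames and the rest 1798 each; 2810 frames reaches minute 1, so 0 × 18 + 1 × 2 = 2 labels have been skipped so far.
Adding those back, label number 2810 + 2 = 2812 at 30 labels/s is 93 s + 22 f = 0 h 1 min 33 s frame 22, i.e. 00:01:33;22.

00:01:33;22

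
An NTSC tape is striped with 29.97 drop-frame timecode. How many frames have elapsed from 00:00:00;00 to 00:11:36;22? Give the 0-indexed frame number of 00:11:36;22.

As if non-drop at 30 labels/s: (0 × 3600 + 11 × 60 + 36) × 30 + 22 = 20902.
Minute boundaries passed: 11; those not divisible by 10: 11 − 1 = 10; dropped labels = 2 × 10 = 20.
Actual frame index = 20902 − 20 = 20882.

20882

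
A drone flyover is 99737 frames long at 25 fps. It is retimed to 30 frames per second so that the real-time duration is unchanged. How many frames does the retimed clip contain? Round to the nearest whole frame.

119684 frames

Frames at target rate = 99737 × (30) / (25) = 598422/5 ≈ 119684.400.
Nearest whole frame: 119684.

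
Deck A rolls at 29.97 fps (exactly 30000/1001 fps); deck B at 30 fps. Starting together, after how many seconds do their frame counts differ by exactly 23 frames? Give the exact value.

The gap grows by |30 − 30000/1001| = 30/1001 frames per second.
Time for a 23-frame gap: 23 ÷ (30/1001) = 23023/30 s.

23023/30 seconds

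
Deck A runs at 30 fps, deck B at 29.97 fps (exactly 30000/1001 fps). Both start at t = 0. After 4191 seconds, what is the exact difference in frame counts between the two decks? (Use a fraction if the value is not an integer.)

11430/91 frames

A emits 30 × 4191 = 125730 frames; B emits 30000/1001 × 4191 = 11430000/91.
Difference = 11430/91 frames (≈ 125.6044); B is behind A.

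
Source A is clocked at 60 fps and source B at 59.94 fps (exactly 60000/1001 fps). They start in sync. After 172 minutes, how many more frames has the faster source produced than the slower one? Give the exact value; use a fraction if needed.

172 min = 10320 s.
A emits 60 × 10320 = 619200 frames; B emits 60000/1001 × 10320 = 619200000/1001.
Difference = 619200/1001 frames (≈ 618.5814); B is behind A.

619200/1001 frames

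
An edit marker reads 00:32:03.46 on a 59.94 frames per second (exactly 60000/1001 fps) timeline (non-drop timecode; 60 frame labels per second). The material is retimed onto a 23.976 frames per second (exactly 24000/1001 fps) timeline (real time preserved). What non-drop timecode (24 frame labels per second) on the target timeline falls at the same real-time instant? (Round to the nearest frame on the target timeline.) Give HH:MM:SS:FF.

00:32:03:18

Source frame index: (0×3600 + 32×60 + 3) × 60 + 46 = 115426.
Real time: 115426 / (60000/1001) = 57770713/30000 s.
Target frame: (57770713/30000) × (24000/1001) = 230852/5 ≈ 46170.400 → 46170.
At 24 labels/s: frame 46170 → 00:32:03:18.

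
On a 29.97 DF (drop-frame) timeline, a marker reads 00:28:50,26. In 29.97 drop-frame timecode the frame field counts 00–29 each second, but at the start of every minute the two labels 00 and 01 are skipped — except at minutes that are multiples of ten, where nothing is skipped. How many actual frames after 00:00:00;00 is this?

51874

As if non-drop at 30 labels/s: (0 × 3600 + 28 × 60 + 50) × 30 + 26 = 51926.
Minute boundaries passed: 28; those not divisible by 10: 28 − 2 = 26; dropped labels = 2 × 26 = 52.
Actual frame index = 51926 − 52 = 51874.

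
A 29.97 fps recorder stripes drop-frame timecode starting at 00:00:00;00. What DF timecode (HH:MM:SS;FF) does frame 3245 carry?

00:01:48;07

Ten DF minutes hold 17982 frames, so frame 3245 lies in block 0 (frames 0–17981) with 3245 frames into that block.
The block's first minute is 1800 frames and the rest 1798 each; 3245 frames reaches minute 1, so 0 × 18 + 1 × 2 = 2 labels have been skipped so far.
Adding those back, label number 3245 + 2 = 3247 at 30 labels/s is 108 s + 7 f = 0 h 1 min 48 s frame 7, i.e. 00:01:48;07.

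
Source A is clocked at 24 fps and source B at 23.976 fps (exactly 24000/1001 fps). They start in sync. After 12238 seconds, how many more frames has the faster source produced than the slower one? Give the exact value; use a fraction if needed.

293712/1001 frames

A emits 24 × 12238 = 293712 frames; B emits 24000/1001 × 12238 = 293712000/1001.
Difference = 293712/1001 frames (≈ 293.4186); B is behind A.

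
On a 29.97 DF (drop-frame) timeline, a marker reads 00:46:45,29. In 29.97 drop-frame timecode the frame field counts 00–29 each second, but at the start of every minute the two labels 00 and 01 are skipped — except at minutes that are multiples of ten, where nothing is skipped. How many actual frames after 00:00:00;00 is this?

Complete 10-minute blocks: 4, each 17982 frames → 71928.
Remaining 6 whole minutes in the current block: 1800 + 5 × 1798 = 10790 frames.
Within the current minute: 45 × 30 + 29 − 2 = 1377 (labels ;00/;01 skipped at this minute). Total = 71928 + 10790 + 1377 = 84095.

84095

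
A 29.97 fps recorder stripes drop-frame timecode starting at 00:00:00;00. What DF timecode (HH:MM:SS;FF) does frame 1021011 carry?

Ten DF minutes hold 17982 frames, so frame 1021011 lies in block 56 (frames 1006992–1024973) with 14019 frames into that block.
The block's first minute is 1800 frames and the rest 1798 each; 14019 frames reaches minute 7, so 56 × 18 + 7 × 2 = 1022 labels have been skipped so far.
Adding those back, label number 1021011 + 1022 = 1022033 at 30 labels/s is 34067 s + 23 f = 9 h 27 min 47 s frame 23, i.e. 09:27:47;23.

09:27:47;23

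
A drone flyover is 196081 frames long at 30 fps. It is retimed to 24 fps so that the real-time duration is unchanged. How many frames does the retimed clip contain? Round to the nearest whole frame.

156865 frames

Frames at target rate = 196081 × (24) / (30) = 784324/5 ≈ 156864.800.
Nearest whole frame: 156865.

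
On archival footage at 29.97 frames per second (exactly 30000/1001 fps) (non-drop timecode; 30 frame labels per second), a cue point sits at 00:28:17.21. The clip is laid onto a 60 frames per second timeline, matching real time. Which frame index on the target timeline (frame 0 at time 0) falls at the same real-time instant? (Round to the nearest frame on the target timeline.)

Source frame index: (0×3600 + 28×60 + 17) × 30 + 21 = 50931.
Real time: 50931 / (30000/1001) = 16993977/10000 s.
Target frame: (16993977/10000) × (60) = 50981931/500 ≈ 101963.862 → 101964.

frame 101964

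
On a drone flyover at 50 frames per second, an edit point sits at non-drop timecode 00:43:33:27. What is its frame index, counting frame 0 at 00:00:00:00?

130677

Total seconds to the label: (0 × 3600 + 43 × 60 + 33) = 2613.
Frame index = 2613 × 50 + 27 = 130677.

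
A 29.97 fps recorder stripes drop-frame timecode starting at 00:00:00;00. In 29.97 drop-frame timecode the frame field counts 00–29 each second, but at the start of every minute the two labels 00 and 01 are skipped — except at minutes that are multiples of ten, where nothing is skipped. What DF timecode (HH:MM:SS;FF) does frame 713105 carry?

Ten DF minutes hold 17982 frames, so frame 713105 lies in block 39 (frames 701298–719279) with 11807 frames into that block.
The block's first minute is 1800 frames and the rest 1798 each; 11807 frames reaches minute 6, so 39 × 18 + 6 × 2 = 714 labels have been skipped so far.
Adding those back, label number 713105 + 714 = 713819 at 30 labels/s is 23793 s + 29 f = 6 h 36 min 33 s frame 29, i.e. 06:36:33;29.

06:36:33;29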